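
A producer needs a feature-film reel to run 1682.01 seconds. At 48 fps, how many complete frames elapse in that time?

Frames = 1682.01 × 48 = 2018412/25 ≈ 80736.4800.
Complete frames: 80736.

80736 frames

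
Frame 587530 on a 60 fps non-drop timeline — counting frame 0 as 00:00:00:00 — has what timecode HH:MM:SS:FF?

587530 ÷ 60 = 9792 full seconds, remainder 10 frames.
9792 s = 2 h 43 min 12 s.
Timecode: 02:43:12:10.

02:43:12:10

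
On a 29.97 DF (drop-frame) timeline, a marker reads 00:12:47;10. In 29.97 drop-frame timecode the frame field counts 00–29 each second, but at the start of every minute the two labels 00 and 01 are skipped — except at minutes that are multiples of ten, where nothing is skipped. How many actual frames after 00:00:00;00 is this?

Complete 10-minute blocks: 1, each 17982 frames → 17982.
Remaining 2 whole minutes in the current block: 1800 + 1 × 1798 = 3598 frames.
Within the current minute: 47 × 30 + 10 − 2 = 1418 (labels ;00/;01 skipped at this minute). Total = 17982 + 3598 + 1418 = 22998.

22998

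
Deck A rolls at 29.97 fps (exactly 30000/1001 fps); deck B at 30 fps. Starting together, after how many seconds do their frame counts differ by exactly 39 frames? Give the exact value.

1301.3 seconds

The gap grows by |30 − 30000/1001| = 30/1001 frames per second.
Time for a 39-frame gap: 39 ÷ (30/1001) = 1301.3 s.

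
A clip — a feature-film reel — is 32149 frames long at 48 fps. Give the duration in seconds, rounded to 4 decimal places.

669.7708 seconds

Running time = 32149 × 1/48 = 32149/48 s ≈ 669.7708 s.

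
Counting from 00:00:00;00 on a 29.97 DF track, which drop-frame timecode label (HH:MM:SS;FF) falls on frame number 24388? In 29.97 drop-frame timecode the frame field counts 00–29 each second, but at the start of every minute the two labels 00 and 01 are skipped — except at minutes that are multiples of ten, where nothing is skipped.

Each 10-minute DF block holds 10 × 60 × 30 − 9 × 2 = 17982 frames. 24388 ÷ 17982 → 1 full block, remainder 6406.
Within the partial block the first minute is 1800 frames and each further minute 1798, so 3 further minute boundaries passed. Total skipped labels = 18 × 1 + 2 × 3 = 24.
Non-drop label index = 24388 + 24 = 24412; at 30 labels/s that is 00:13:33:22, i.e. DF 00:13:33;22.

00:13:33;22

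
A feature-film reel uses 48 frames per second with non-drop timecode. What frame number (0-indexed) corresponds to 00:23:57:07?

Total seconds to the label: (0 × 3600 + 23 × 60 + 57) = 1437.
Frame index = 1437 × 48 + 7 = 68983.

frame 68983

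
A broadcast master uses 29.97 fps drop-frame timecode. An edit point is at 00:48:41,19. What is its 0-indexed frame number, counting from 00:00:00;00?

As if non-drop at 30 labels/s: (0 × 3600 + 48 × 60 + 41) × 30 + 19 = 87649.
Minute boundaries passed: 48; those not divisible by 10: 48 − 4 = 44; dropped labels = 2 × 44 = 88.
Actual frame index = 87649 − 88 = 87561.

87561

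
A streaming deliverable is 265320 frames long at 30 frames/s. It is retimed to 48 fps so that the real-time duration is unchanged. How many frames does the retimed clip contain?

424512 frames

Target frames = source frames × (target rate / source rate) = 265320 × (48)/(30) = 265320 × 8/5 = 424512.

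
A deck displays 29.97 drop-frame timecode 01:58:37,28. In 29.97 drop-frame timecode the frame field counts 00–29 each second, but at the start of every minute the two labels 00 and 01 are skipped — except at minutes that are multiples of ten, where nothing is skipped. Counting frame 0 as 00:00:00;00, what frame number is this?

213324

As if non-drop at 30 labels/s: (1 × 3600 + 58 × 60 + 37) × 30 + 28 = 213538.
Minute boundaries passed: 118; those not divisible by 10: 118 − 11 = 107; dropped labels = 2 × 107 = 214.
Actual frame index = 213538 − 214 = 213324.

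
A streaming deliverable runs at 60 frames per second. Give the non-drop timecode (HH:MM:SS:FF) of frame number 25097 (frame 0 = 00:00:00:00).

25097 ÷ 60 = 418 full seconds, remainder 17 frames.
418 s = 0 h 6 min 58 s.
Timecode: 00:06:58:17.

00:06:58:17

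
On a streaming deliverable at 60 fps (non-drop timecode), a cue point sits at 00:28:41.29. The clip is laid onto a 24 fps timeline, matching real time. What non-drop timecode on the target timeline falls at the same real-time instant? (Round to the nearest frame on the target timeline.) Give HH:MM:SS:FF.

00:28:41:12

Source frame index: (0×3600 + 28×60 + 41) × 60 + 29 = 103289.
Real time: 103289 / (60) = 103289/60 s.
Target frame: (103289/60) × (24) = 206578/5 ≈ 41315.600 → 41316.
At 24 labels/s: frame 41316 → 00:28:41:12.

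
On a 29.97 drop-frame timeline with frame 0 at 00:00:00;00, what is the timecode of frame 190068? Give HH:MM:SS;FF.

01:45:41;28

Ten DF minutes hold 17982 frames, so frame 190068 lies in block 10 (frames 179820–197801) with 10248 frames into that block.
The block's first minute is 1800 frames and the rest 1798 each; 10248 frames reaches minute 5, so 10 × 18 + 5 × 2 = 190 labels have been skipped so far.
Adding those back, label number 190068 + 190 = 190258 at 30 labels/s is 6341 s + 28 f = 1 h 45 min 41 s frame 28, i.e. 01:45:41;28.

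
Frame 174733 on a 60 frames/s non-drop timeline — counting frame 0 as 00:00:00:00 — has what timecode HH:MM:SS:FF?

00:48:32:13

174733 ÷ 60 = 2912 full seconds, remainder 13 frames.
2912 s = 0 h 48 min 32 s.
Timecode: 00:48:32:13.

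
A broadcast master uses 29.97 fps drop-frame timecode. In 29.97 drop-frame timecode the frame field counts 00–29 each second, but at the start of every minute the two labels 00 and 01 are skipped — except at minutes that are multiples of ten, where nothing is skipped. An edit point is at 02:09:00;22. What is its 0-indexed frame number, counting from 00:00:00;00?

As if non-drop at 30 labels/s: (2 × 3600 + 9 × 60 + 0) × 30 + 22 = 232222.
Minute boundaries passed: 129; those not divisible by 10: 129 − 12 = 117; dropped labels = 2 × 117 = 234.
Actual frame index = 232222 − 234 = 231988.

231988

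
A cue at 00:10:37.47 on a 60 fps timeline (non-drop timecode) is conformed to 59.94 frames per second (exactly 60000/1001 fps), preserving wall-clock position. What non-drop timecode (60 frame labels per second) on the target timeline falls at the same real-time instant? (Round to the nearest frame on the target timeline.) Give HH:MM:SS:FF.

Source frame index: (0×3600 + 10×60 + 37) × 60 + 47 = 38267.
Real time: 38267 / (60) = 38267/60 s.
Target frame: (38267/60) × (60000/1001) = 38267000/1001 ≈ 38228.771 → 38229.
At 60 labels/s: frame 38229 → 00:10:37:09.

00:10:37:09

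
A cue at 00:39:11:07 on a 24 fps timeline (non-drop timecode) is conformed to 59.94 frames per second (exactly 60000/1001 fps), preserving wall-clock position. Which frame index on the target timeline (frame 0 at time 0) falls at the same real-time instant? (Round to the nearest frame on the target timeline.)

frame 140937

Source frame index: (0×3600 + 39×60 + 11) × 24 + 7 = 56431.
Real time: 56431 / (24) = 56431/24 s.
Target frame: (56431/24) × (60000/1001) = 141077500/1001 ≈ 140936.563 → 140937.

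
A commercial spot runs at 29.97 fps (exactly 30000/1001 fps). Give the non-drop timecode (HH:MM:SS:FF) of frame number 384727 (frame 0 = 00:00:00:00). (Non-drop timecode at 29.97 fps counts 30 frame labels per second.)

384727 ÷ 30 = 12824 full seconds, remainder 7 frames.
12824 s = 3 h 33 min 44 s.
Timecode: 03:33:44:07.

03:33:44:07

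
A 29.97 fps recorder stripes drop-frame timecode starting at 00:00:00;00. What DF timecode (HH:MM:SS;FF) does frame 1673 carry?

00:00:55;23

Ten DF minutes hold 17982 frames, so frame 1673 lies in block 0 (frames 0–17981) with 1673 frames into that block.
The block's first minute is 1800 frames and the rest 1798 each; 1673 frames reaches minute 0, so 0 × 18 + 0 × 2 = 0 labels have been skipped so far.
Adding those back, label number 1673 + 0 = 1673 at 30 labels/s is 55 s + 23 f = 0 h 0 min 55 s frame 23, i.e. 00:00:55;23.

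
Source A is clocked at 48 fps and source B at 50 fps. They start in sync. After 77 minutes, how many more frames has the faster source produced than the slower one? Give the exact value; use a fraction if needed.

77 min = 4620 s.
A emits 48 × 4620 = 221760 frames; B emits 50 × 4620 = 231000.
Difference = 9240 frames; B is ahead of A.

9240 frames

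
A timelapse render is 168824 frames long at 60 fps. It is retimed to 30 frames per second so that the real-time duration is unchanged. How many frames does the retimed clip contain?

Frames at target rate = 168824 × (30) / (60) = 84412.

84412 frames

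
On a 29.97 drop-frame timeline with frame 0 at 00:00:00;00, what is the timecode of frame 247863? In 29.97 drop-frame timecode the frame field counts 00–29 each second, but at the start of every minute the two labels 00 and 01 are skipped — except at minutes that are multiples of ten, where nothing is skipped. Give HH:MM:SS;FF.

Each 10-minute DF block holds 10 × 60 × 30 − 9 × 2 = 17982 frames. 247863 ÷ 17982 → 13 full blocks, remainder 14097.
Within the partial block the first minute is 1800 frames and each further minute 1798, so 7 further minute boundaries passed. Total skipped labels = 18 × 13 + 2 × 7 = 248.
Non-drop label index = 247863 + 248 = 248111; at 30 labels/s that is 02:17:50:11, i.e. DF 02:17:50;11.

02:17:50;11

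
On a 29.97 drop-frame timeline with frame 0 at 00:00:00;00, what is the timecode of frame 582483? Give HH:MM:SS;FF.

05:23:55;15

Each 10-minute DF block holds 10 × 60 × 30 − 9 × 2 = 17982 frames. 582483 ÷ 17982 → 32 full blocks, remainder 7059.
Within the partial block the first minute is 1800 frames and each further minute 1798, so 3 further minute boundaries passed. Total skipped labels = 18 × 32 + 2 × 3 = 582.
Non-drop label index = 582483 + 582 = 583065; at 30 labels/s that is 05:23:55:15, i.e. DF 05:23:55;15.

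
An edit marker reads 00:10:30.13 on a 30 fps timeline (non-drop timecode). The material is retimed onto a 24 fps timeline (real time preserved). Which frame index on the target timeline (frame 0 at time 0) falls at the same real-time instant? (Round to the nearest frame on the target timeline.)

Source frame index: (0×3600 + 10×60 + 30) × 30 + 13 = 18913.
Real time: 18913 / (30) = 18913/30 s.
Target frame: (18913/30) × (24) = 75652/5 ≈ 15130.400 → 15130.

frame 15130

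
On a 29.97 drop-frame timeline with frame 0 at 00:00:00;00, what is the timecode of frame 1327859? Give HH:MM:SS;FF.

12:18:26;09

Ten DF minutes hold 17982 frames, so frame 1327859 lies in block 73 (frames 1312686–1330667) with 15173 frames into that block.
The block's first minute is 1800 frames and the rest 1798 each; 15173 frames reaches minute 8, so 73 × 18 + 8 × 2 = 1330 labels have been skipped so far.
Adding those back, label number 1327859 + 1330 = 1329189 at 30 labels/s is 44306 s + 9 f = 12 h 18 min 26 s frame 9, i.e. 12:18:26;09.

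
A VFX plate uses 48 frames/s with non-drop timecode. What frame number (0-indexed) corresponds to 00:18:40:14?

Total seconds to the label: (0 × 3600 + 18 × 60 + 40) = 1120.
Frame index = 1120 × 48 + 14 = 53774.

53774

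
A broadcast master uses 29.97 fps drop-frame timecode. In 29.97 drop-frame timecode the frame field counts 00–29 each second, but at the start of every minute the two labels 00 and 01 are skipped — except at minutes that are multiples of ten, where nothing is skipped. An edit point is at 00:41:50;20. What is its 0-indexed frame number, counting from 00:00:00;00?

75246

Complete 10-minute blocks: 4, each 17982 frames → 71928.
Remaining 1 whole minute in the current block: 1800 + 0 × 1798 = 1800 frames.
Within the current minute: 50 × 30 + 20 − 2 = 1518 (labels ;00/;01 skipped at this minute). Total = 71928 + 1800 + 1518 = 75246.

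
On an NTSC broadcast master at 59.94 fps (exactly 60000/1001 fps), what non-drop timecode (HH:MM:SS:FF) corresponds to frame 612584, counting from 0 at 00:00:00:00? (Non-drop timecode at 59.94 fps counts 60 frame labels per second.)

02:50:09:44

612584 ÷ 60 = 10209 full seconds, remainder 44 frames.
10209 s = 2 h 50 min 9 s.
Timecode: 02:50:09:44.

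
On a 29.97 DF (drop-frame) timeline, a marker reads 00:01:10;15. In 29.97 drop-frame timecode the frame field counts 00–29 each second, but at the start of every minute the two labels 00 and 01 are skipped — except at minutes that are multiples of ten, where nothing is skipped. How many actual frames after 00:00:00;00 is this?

Complete 10-minute blocks: 0, each 17982 frames → 0.
Remaining 1 whole minute in the current block: 1800 + 0 × 1798 = 1800 frames.
Within the current minute: 10 × 30 + 15 − 2 = 313 (labels ;00/;01 skipped at this minute). Total = 0 + 1800 + 313 = 2113.

2113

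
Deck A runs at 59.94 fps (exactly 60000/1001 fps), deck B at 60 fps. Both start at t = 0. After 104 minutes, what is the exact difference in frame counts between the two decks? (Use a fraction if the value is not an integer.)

104 min = 6240 s.
A emits 60000/1001 × 6240 = 28800000/77 frames; B emits 60 × 6240 = 374400.
Difference = 28800/77 frames (≈ 374.0260); B is ahead of A.

28800/77 frames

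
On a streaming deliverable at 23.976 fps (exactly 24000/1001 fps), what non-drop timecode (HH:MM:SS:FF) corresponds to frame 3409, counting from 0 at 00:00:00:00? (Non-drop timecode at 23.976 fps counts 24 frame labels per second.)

3409 ÷ 24 = 142 full seconds, remainder 1 frame.
142 s = 0 h 2 min 22 s.
Timecode: 00:02:22:01.

00:02:22:01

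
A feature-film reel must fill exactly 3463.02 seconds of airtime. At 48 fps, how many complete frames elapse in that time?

166224 frames

Frames = 3463.02 × 48 = 4155624/25 ≈ 166224.9600.
Complete frames: 166224.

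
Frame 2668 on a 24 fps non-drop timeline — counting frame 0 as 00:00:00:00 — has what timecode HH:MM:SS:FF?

00:01:51:04

2668 ÷ 24 = 111 full seconds, remainder 4 frames.
111 s = 0 h 1 min 51 s.
Timecode: 00:01:51:04.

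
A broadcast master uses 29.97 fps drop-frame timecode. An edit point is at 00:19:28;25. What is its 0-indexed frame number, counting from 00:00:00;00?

35029

As if non-drop at 30 labels/s: (0 × 3600 + 19 × 60 + 28) × 30 + 25 = 35065.
Minute boundaries passed: 19; those not divisible by 10: 19 − 1 = 18; dropped labels = 2 × 18 = 36.
Actual frame index = 35065 − 36 = 35029.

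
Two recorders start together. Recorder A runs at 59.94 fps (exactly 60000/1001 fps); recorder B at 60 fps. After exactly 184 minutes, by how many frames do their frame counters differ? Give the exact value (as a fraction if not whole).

184 min = 11040 s.
A emits 60000/1001 × 11040 = 662400000/1001 frames; B emits 60 × 11040 = 662400.
Difference = 662400/1001 frames (≈ 661.7383); B is ahead of A.

662400/1001 frames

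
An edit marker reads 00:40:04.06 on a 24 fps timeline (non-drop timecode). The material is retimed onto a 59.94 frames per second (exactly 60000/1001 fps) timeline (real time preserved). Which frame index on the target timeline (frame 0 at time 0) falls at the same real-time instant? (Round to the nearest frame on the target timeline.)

frame 144111

Source frame index: (0×3600 + 40×60 + 4) × 24 + 6 = 57702.
Real time: 57702 / (24) = 9617/4 s.
Target frame: (9617/4) × (60000/1001) = 144255000/1001 ≈ 144110.889 → 144111.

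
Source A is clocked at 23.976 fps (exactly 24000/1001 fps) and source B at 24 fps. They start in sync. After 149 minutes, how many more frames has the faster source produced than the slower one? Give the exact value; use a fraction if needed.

214560/1001 frames

149 min = 8940 s.
A emits 24000/1001 × 8940 = 214560000/1001 frames; B emits 24 × 8940 = 214560.
Difference = 214560/1001 frames (≈ 214.3457); B is ahead of A.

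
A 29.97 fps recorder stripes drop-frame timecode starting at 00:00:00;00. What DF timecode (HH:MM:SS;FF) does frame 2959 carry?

Each 10-minute DF block holds 10 × 60 × 30 − 9 × 2 = 17982 frames. 2959 ÷ 17982 → 0 full blocks, remainder 2959.
Within the partial block the first minute is 1800 frames and each further minute 1798, so 1 further minute boundary passed. Total skipped labels = 18 × 0 + 2 × 1 = 2.
Non-drop label index = 2959 + 2 = 2961; at 30 labels/s that is 00:01:38:21, i.e. DF 00:01:38;21.

00:01:38;21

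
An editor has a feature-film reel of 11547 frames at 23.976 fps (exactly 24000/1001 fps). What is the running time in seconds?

Running time = 11547 / (24000/1001) = 481.606125 s.

481.606125 seconds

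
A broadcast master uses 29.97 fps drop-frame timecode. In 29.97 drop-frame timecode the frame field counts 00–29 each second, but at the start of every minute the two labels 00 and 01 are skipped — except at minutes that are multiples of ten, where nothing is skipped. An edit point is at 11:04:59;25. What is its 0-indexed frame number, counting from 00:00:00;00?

As if non-drop at 30 labels/s: (11 × 3600 + 4 × 60 + 59) × 30 + 25 = 1196995.
Minute boundaries passed: 664; those not divisible by 10: 664 − 66 = 598; dropped labels = 2 × 598 = 1196.
Actual frame index = 1196995 − 1196 = 1195799.

1195799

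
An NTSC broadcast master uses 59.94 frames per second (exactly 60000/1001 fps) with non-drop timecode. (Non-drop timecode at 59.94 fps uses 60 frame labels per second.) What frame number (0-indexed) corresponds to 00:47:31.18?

frame 171078

Total seconds to the label: (0 × 3600 + 47 × 60 + 31) = 2851.
Frame index = 2851 × 60 + 18 = 171078.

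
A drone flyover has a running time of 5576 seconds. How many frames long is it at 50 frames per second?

Frames = 5576 × 50 = 278800.

278800 frames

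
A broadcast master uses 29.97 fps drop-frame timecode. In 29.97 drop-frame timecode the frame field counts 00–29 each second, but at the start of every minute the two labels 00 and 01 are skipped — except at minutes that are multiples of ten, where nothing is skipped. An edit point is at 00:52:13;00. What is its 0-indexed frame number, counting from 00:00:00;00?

93896

Complete 10-minute blocks: 5, each 17982 frames → 89910.
Remaining 2 whole minutes in the current block: 1800 + 1 × 1798 = 3598 frames.
Within the current minute: 13 × 30 + 0 − 2 = 388 (labels ;00/;01 skipped at this minute). Total = 89910 + 3598 + 388 = 93896.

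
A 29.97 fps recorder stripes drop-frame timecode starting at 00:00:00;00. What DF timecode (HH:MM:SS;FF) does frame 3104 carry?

00:01:43;16

Ten DF minutes hold 17982 frames, so frame 3104 lies in block 0 (frames 0–17981) with 3104 frames into that block.
The block's first minute is 1800 frames and the rest 1798 each; 3104 frames reaches minute 1, so 0 × 18 + 1 × 2 = 2 labels have been skipped so far.
Adding those back, label number 3104 + 2 = 3106 at 30 labels/s is 103 s + 16 f = 0 h 1 min 43 s frame 16, i.e. 00:01:43;16.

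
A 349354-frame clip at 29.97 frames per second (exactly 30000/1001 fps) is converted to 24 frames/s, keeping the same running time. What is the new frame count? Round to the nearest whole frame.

279763 frames

Frames at target rate = 349354 × (24) / (30000/1001) = 174851677/625 ≈ 279762.683.
Nearest whole frame: 279763.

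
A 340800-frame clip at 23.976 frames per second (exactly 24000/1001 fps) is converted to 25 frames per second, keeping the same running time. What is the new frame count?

355355 frames

Target frames = source frames × (target rate / source rate) = 340800 × (25)/(24000/1001) = 340800 × 1001/960 = 355355.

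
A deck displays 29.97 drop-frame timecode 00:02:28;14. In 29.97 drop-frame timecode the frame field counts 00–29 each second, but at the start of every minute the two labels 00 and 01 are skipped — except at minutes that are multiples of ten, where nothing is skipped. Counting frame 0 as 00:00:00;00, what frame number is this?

Complete 10-minute blocks: 0, each 17982 frames → 0.
Remaining 2 whole minutes in the current block: 1800 + 1 × 1798 = 3598 frames.
Within the current minute: 28 × 30 + 14 − 2 = 852 (labels ;00/;01 skipped at this minute). Total = 0 + 3598 + 852 = 4450.

4450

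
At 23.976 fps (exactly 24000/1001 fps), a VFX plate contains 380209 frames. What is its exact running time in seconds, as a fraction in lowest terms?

380589209/24000 seconds

Running time = 380209 ÷ (24000/1001) = 380209 × 1001/24000 = 380589209/24000 s.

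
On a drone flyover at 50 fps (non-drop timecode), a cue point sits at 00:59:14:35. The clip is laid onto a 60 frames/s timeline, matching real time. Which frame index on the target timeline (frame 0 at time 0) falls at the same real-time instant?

frame 213282

Source frame index: (0×3600 + 59×60 + 14) × 50 + 35 = 177735.
Real time: 177735 / (50) = 35547/10 s.
Target frame: (35547/10) × (60) = 213282.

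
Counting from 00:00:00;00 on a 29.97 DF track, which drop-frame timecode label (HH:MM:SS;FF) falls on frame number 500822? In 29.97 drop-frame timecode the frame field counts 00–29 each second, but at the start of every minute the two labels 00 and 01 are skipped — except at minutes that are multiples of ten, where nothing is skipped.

04:38:30;24

Each 10-minute DF block holds 10 × 60 × 30 − 9 × 2 = 17982 frames. 500822 ÷ 17982 → 27 full blocks, remainder 15308.
Within the partial block the first minute is 1800 frames and each further minute 1798, so 8 further minute boundaries passed. Total skipped labels = 18 × 27 + 2 × 8 = 502.
Non-drop label index = 500822 + 502 = 501324; at 30 labels/s that is 04:38:30:24, i.e. DF 04:38:30;24.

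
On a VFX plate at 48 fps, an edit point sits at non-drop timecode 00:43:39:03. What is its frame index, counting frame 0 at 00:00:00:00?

frame 125715

Total seconds to the label: (0 × 3600 + 43 × 60 + 39) = 2619.
Frame index = 2619 × 48 + 3 = 125715.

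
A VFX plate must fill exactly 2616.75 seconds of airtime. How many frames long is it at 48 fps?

125604 frames

Frames = 2616.75 × 48 = 125604.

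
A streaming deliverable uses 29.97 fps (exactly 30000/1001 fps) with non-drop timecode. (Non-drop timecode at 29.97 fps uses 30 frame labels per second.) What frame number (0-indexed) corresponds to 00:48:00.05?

frame 86405

Total seconds to the label: (0 × 3600 + 48 × 60 + 0) = 2880.
Frame index = 2880 × 30 + 5 = 86405.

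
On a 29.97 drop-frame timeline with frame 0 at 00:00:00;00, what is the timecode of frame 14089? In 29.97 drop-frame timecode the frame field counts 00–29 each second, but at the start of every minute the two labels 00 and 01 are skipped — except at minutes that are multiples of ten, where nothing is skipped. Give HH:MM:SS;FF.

Each 10-minute DF block holds 10 × 60 × 30 − 9 × 2 = 17982 frames. 14089 ÷ 17982 → 0 full blocks, remainder 14089.
Within the partial block the first minute is 1800 frames and each further minute 1798, so 7 further minute boundaries passed. Total skipped labels = 18 × 0 + 2 × 7 = 14.
Non-drop label index = 14089 + 14 = 14103; at 30 labels/s that is 00:07:50:03, i.e. DF 00:07:50;03.

00:07:50;03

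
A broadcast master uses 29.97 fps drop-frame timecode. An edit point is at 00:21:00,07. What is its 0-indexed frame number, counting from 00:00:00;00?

37769

Complete 10-minute blocks: 2, each 17982 frames → 35964.
Remaining 1 whole minute in the current block: 1800 + 0 × 1798 = 1800 frames.
Within the current minute: 0 × 30 + 7 − 2 = 5 (labels ;00/;01 skipped at this minute). Total = 35964 + 1800 + 5 = 37769.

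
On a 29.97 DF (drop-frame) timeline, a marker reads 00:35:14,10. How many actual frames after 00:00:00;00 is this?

As if non-drop at 30 labels/s: (0 × 3600 + 35 × 60 + 14) × 30 + 10 = 63430.
Minute boundaries passed: 35; those not divisible by 10: 35 − 3 = 32; dropped labels = 2 × 32 = 64.
Actual frame index = 63430 − 64 = 63366.

63366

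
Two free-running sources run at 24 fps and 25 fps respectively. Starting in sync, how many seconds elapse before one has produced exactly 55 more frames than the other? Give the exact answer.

The gap grows by |25 − 24| = 1 frame per second.
Time for a 55-frame gap: 55 ÷ (1) = 55 s.

55 seconds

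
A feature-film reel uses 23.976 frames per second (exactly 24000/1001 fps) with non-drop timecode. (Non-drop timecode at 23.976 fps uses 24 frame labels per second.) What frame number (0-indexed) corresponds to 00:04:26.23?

frame 6407

Total seconds to the label: (0 × 3600 + 4 × 60 + 26) = 266.
Frame index = 266 × 24 + 23 = 6407.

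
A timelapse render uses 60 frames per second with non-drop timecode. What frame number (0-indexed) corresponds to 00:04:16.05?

15365

Total seconds to the label: (0 × 3600 + 4 × 60 + 16) = 256.
Frame index = 256 × 60 + 5 = 15365.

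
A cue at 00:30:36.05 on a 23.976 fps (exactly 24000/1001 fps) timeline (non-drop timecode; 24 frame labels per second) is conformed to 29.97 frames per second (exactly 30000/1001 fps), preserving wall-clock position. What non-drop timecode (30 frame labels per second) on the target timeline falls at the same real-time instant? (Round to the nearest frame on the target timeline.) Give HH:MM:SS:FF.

Source frame index: (0×3600 + 30×60 + 36) × 24 + 5 = 44069.
Real time: 44069 / (24000/1001) = 44113069/24000 s.
Target frame: (44113069/24000) × (30000/1001) = 220345/4 ≈ 55086.250 → 55086.
At 30 labels/s: frame 55086 → 00:30:36:06.

00:30:36:06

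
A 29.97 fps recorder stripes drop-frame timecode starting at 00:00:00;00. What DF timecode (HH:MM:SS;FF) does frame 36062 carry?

00:20:03;08

Each 10-minute DF block holds 10 × 60 × 30 − 9 × 2 = 17982 frames. 36062 ÷ 17982 → 2 full blocks, remainder 98.
Within the partial block the first minute is 1800 frames and each further minute 1798, so 0 further minute boundaries passed. Total skipped labels = 18 × 2 + 2 × 0 = 36.
Non-drop label index = 36062 + 36 = 36098; at 30 labels/s that is 00:20:03:08, i.e. DF 00:20:03;08.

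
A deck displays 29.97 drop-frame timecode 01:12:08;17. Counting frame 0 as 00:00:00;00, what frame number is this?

129727

Complete 10-minute blocks: 7, each 17982 frames → 125874.
Remaining 2 whole minutes in the current block: 1800 + 1 × 1798 = 3598 frames.
Within the current minute: 8 × 30 + 17 − 2 = 255 (labels ;00/;01 skipped at this minute). Total = 125874 + 3598 + 255 = 129727.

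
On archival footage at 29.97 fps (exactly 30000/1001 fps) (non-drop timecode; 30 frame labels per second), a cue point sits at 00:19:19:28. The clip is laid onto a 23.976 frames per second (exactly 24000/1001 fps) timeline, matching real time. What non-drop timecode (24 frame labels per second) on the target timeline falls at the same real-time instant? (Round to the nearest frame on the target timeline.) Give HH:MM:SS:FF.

00:19:19:22

Source frame index: (0×3600 + 19×60 + 19) × 30 + 28 = 34798.
Real time: 34798 / (30000/1001) = 17416399/15000 s.
Target frame: (17416399/15000) × (24000/1001) = 139192/5 ≈ 27838.400 → 27838.
At 24 labels/s: frame 27838 → 00:19:19:22.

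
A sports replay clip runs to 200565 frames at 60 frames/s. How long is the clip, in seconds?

3342.75 seconds

Running time = 200565 / (60) = 3342.75 s.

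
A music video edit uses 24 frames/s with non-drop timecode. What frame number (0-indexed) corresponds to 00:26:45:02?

frame 38522

Total seconds to the label: (0 × 3600 + 26 × 60 + 45) = 1605.
Frame index = 1605 × 24 + 2 = 38522.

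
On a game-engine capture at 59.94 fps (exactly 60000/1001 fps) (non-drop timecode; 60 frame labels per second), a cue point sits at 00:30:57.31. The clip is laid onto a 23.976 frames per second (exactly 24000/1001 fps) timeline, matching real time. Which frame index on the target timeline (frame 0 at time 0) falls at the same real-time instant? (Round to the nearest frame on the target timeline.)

Source frame index: (0×3600 + 30×60 + 57) × 60 + 31 = 111451.
Real time: 111451 / (60000/1001) = 111562451/60000 s.
Target frame: (111562451/60000) × (24000/1001) = 222902/5 ≈ 44580.400 → 44580.

frame 44580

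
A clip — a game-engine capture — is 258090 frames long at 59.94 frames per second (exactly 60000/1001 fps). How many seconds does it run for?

Running time = 258090 / (60000/1001) = 4305.8015 s.

4305.8015 seconds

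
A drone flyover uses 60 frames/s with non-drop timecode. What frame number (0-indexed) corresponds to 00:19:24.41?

69881

Total seconds to the label: (0 × 3600 + 19 × 60 + 24) = 1164.
Frame index = 1164 × 60 + 41 = 69881.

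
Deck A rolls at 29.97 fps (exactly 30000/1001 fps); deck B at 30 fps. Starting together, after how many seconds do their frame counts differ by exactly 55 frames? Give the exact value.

11011/6 seconds

The gap grows by |30 − 30000/1001| = 30/1001 frames per second.
Time for a 55-frame gap: 55 ÷ (30/1001) = 11011/6 s.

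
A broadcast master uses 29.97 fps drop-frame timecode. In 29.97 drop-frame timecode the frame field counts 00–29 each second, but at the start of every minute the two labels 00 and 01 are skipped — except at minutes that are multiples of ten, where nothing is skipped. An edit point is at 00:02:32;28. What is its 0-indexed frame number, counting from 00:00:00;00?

As if non-drop at 30 labels/s: (0 × 3600 + 2 × 60 + 32) × 30 + 28 = 4588.
Minute boundaries passed: 2; those not divisible by 10: 2 − 0 = 2; dropped labels = 2 × 2 = 4.
Actual frame index = 4588 − 4 = 4584.

4584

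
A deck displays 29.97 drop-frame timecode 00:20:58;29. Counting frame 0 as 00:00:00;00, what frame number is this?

As if non-drop at 30 labels/s: (0 × 3600 + 20 × 60 + 58) × 30 + 29 = 37769.
Minute boundaries passed: 20; those not divisible by 10: 20 − 2 = 18; dropped labels = 2 × 18 = 36.
Actual frame index = 37769 − 36 = 37733.

37733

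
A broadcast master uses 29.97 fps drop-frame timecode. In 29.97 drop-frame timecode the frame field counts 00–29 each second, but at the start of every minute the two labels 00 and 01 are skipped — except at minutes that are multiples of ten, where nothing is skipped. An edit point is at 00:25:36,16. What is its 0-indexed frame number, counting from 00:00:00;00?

46050

Complete 10-minute blocks: 2, each 17982 frames → 35964.
Remaining 5 whole minutes in the current block: 1800 + 4 × 1798 = 8992 frames.
Within the current minute: 36 × 30 + 16 − 2 = 1094 (labels ;00/;01 skipped at this minute). Total = 35964 + 8992 + 1094 = 46050.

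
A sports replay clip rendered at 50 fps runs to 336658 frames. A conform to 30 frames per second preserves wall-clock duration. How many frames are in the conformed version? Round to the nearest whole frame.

201995 frames

Frames at target rate = 336658 × (30) / (50) = 1009974/5 ≈ 201994.800.
Nearest whole frame: 201995.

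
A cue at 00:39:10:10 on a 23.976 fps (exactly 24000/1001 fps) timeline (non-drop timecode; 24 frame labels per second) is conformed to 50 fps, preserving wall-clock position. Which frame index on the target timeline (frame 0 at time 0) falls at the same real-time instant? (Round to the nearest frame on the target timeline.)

Source frame index: (0×3600 + 39×60 + 10) × 24 + 10 = 56410.
Real time: 56410 / (24000/1001) = 5646641/2400 s.
Target frame: (5646641/2400) × (50) = 5646641/48 ≈ 117638.354 → 117638.

frame 117638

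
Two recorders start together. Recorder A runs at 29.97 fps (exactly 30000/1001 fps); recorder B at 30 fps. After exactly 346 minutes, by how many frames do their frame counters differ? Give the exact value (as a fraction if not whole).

346 min = 20760 s.
A emits 30000/1001 × 20760 = 622800000/1001 frames; B emits 30 × 20760 = 622800.
Difference = 622800/1001 frames (≈ 622.1778); B is ahead of A.

622800/1001 frames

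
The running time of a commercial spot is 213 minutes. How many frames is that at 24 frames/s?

213 min = 12780 s.
Frames = 12780 × 24 = 306720.

306720 frames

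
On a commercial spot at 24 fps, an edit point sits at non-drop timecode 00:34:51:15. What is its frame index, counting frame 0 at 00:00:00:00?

Total seconds to the label: (0 × 3600 + 34 × 60 + 51) = 2091.
Frame index = 2091 × 24 + 15 = 50199.

50199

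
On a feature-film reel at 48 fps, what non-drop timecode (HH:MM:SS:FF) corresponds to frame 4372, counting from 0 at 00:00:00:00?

00:01:31:04

4372 ÷ 48 = 91 full seconds, remainder 4 frames.
91 s = 0 h 1 min 31 s.
Timecode: 00:01:31:04.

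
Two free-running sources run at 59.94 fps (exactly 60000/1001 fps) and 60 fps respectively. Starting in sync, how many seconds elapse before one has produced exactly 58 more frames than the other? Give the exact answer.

The gap grows by |60 − 60000/1001| = 60/1001 frames per second.
Time for a 58-frame gap: 58 ÷ (60/1001) = 29029/30 s.

29029/30 seconds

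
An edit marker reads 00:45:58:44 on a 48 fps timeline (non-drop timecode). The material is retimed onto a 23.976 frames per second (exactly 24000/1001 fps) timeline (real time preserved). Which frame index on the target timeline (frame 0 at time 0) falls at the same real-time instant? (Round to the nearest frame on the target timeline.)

Source frame index: (0×3600 + 45×60 + 58) × 48 + 44 = 132428.
Real time: 132428 / (48) = 33107/12 s.
Target frame: (33107/12) × (24000/1001) = 66214000/1001 ≈ 66147.852 → 66148.

frame 66148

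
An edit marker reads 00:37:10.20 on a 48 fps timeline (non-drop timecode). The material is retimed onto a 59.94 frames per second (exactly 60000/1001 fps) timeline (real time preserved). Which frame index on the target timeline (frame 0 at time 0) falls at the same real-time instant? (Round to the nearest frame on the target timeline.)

Source frame index: (0×3600 + 37×60 + 10) × 48 + 20 = 107060.
Real time: 107060 / (48) = 26765/12 s.
Target frame: (26765/12) × (60000/1001) = 133825000/1001 ≈ 133691.309 → 133691.

frame 133691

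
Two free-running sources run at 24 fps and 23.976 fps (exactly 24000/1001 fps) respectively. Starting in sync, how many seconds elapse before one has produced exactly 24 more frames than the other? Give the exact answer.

The gap grows by |24000/1001 − 24| = 24/1001 frames per second.
Time for a 24-frame gap: 24 ÷ (24/1001) = 1001 s.

1001 seconds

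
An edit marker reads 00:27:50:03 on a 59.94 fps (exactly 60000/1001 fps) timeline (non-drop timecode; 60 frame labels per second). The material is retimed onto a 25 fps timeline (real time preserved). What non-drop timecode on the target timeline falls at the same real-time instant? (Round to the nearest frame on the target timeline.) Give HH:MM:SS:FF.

Source frame index: (0×3600 + 27×60 + 50) × 60 + 3 = 100203.
Real time: 100203 / (60000/1001) = 33434401/20000 s.
Target frame: (33434401/20000) × (25) = 33434401/800 ≈ 41793.001 → 41793.
At 25 labels/s: frame 41793 → 00:27:51:18.

00:27:51:18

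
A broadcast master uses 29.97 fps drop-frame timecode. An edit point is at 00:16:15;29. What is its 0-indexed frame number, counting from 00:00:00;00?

As if non-drop at 30 labels/s: (0 × 3600 + 16 × 60 + 15) × 30 + 29 = 29279.
Minute boundaries passed: 16; those not divisible by 10: 16 − 1 = 15; dropped labels = 2 × 15 = 30.
Actual frame index = 29279 − 30 = 29249.

29249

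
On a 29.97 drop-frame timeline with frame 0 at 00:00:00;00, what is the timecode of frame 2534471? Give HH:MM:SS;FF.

Ten DF minutes hold 17982 frames, so frame 2534471 lies in block 140 (frames 2517480–2535461) with 16991 frames into that block.
The block's first minute is 1800 frames and the rest 1798 each; 16991 frames reaches minute 9, so 140 × 18 + 9 × 2 = 2538 labels have been skipped so far.
Adding those back, label number 2534471 + 2538 = 2537009 at 30 labels/s is 84566 s + 29 f = 23 h 29 min 26 s frame 29, i.e. 23:29:26;29.

23:29:26;29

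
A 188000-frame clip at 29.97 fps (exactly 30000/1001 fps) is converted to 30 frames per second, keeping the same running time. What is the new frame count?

188188 frames

Target frames = source frames × (target rate / source rate) = 188000 × (30)/(30000/1001) = 188000 × 1001/1000 = 188188.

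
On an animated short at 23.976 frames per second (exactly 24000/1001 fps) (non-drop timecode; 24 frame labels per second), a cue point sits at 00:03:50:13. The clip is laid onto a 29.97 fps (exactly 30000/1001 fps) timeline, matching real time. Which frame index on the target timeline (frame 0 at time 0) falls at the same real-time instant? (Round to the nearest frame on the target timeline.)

Source frame index: (0×3600 + 3×60 + 50) × 24 + 13 = 5533.
Real time: 5533 / (24000/1001) = 5538533/24000 s.
Target frame: (5538533/24000) × (30000/1001) = 27665/4 ≈ 6916.250 → 6916.

frame 6916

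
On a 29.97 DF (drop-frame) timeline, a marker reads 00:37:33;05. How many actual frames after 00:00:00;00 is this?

67527

Complete 10-minute blocks: 3, each 17982 frames → 53946.
Remaining 7 whole minutes in the current block: 1800 + 6 × 1798 = 12588 frames.
Within the current minute: 33 × 30 + 5 − 2 = 993 (labels ;00/;01 skipped at this minute). Total = 53946 + 12588 + 993 = 67527.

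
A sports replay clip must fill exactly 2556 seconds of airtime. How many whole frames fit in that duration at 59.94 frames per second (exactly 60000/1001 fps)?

Frames = 2556 × 60000/1001 = 153360000/1001 ≈ 153206.7932.
Complete frames: 153206.

153206 frames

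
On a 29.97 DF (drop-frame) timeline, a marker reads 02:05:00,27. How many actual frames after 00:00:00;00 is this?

Complete 10-minute blocks: 12, each 17982 frames → 215784.
Remaining 5 whole minutes in the current block: 1800 + 4 × 1798 = 8992 frames.
Within the current minute: 0 × 30 + 27 − 2 = 25 (labels ;00/;01 skipped at this minute). Total = 215784 + 8992 + 25 = 224801.

224801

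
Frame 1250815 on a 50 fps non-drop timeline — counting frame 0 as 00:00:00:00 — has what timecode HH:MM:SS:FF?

1250815 ÷ 50 = 25016 full seconds, remainder 15 frames.
25016 s = 6 h 56 min 56 s.
Timecode: 06:56:56:15.

06:56:56:15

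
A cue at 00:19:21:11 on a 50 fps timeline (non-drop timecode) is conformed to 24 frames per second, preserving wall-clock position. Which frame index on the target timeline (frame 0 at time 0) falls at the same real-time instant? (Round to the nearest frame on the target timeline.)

Source frame index: (0×3600 + 19×60 + 21) × 50 + 11 = 58061.
Real time: 58061 / (50) = 58061/50 s.
Target frame: (58061/50) × (24) = 696732/25 ≈ 27869.280 → 27869.

frame 27869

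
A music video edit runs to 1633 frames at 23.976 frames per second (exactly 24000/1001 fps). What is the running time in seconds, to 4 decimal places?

Running time = 1633 × 1001/24000 = 1634633/24000 s ≈ 68.1097 s.

68.1097 seconds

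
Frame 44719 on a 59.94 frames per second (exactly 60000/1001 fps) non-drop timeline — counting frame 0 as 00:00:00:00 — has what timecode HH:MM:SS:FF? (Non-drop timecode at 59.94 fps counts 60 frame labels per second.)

44719 ÷ 60 = 745 full seconds, remainder 19 frames.
745 s = 0 h 12 min 25 s.
Timecode: 00:12:25:19.

00:12:25:19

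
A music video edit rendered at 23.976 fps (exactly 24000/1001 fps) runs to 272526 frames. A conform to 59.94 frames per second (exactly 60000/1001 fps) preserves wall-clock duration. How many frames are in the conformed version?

Target frames = source frames × (target rate / source rate) = 272526 × (60000/1001)/(24000/1001) = 272526 × 5/2 = 681315.

681315 frames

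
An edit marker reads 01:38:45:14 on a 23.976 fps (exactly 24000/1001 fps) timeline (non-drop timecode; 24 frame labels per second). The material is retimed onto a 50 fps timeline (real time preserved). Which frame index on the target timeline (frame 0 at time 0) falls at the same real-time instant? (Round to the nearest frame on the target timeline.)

Source frame index: (1×3600 + 38×60 + 45) × 24 + 14 = 142214.
Real time: 142214 / (24000/1001) = 71178107/12000 s.
Target frame: (71178107/12000) × (50) = 71178107/240 ≈ 296575.446 → 296575.

frame 296575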